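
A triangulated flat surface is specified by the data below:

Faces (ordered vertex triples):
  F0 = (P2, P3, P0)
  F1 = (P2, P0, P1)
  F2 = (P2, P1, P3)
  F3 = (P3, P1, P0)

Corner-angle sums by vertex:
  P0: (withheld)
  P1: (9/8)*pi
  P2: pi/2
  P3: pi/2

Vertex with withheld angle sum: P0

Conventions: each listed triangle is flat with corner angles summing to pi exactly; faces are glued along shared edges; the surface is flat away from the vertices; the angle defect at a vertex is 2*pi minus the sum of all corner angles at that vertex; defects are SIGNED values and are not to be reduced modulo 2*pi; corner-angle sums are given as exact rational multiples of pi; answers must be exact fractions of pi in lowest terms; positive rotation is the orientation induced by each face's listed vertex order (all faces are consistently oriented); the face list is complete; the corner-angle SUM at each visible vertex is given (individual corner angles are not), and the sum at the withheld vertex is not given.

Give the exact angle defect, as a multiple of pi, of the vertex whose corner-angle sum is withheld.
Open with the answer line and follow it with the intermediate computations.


Answer: defect(P0) = pi/8

V = 4, E = 6, F = 4; chi = V - E + F = 2
Gauss-Bonnet: total defect = 2*pi*chi = 4*pi; visible defects sum to (31/8)*pi


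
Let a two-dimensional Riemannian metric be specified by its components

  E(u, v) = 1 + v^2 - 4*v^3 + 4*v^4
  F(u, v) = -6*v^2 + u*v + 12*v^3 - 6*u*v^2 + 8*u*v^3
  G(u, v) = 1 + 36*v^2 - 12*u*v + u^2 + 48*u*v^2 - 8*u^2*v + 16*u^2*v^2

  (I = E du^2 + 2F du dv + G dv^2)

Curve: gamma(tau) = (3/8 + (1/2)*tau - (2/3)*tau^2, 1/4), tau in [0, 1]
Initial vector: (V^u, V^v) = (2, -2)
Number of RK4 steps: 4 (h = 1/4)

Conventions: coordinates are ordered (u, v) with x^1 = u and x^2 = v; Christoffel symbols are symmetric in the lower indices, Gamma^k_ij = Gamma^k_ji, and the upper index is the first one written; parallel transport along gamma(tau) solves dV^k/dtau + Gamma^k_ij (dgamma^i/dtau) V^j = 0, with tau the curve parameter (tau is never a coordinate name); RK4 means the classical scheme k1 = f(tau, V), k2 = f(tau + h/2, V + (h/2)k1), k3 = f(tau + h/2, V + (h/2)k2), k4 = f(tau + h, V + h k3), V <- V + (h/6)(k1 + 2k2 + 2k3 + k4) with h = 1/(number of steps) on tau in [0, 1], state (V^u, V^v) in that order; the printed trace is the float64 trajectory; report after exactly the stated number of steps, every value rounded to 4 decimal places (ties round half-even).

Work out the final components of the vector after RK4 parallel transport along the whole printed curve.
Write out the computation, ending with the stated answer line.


gamma'(tau) = (1/2 - (4/3)*tau, 0); f(tau, V)^k = -Gamma^k_ij(gamma(tau)) gamma'^i(tau) V^j; h = 1/4; intermediate values shown to 6 dp
curve data and Christoffel symbols at the stage parameters:
  tau = 0.000000: gamma = (0.375000, 0.250000), gamma' = (0.500000, 0.000000); Gamma_uuu = 0.000000, Gamma_uuv = 0.000000, Gamma_uvv = -0.287081, Gamma_vuu = 0.000000, Gamma_vuv = 0.000000, Gamma_vvv = 3.444976
  tau = 0.125000: gamma = (0.427083, 0.250000), gamma' = (0.333333, 0.000000); Gamma_uuu = 0.000000, Gamma_uuv = 0.000000, Gamma_uvv = -0.295056, Gamma_vuu = 0.000000, Gamma_vuv = 0.000000, Gamma_vvv = 3.540670
  tau = 0.250000: gamma = (0.458333, 0.250000), gamma' = (0.166667, 0.000000); Gamma_uuu = 0.000000, Gamma_uuv = 0.000000, Gamma_uvv = -0.299841, Gamma_vuu = 0.000000, Gamma_vuv = 0.000000, Gamma_vvv = 3.598086
  tau = 0.375000: gamma = (0.468750, 0.250000), gamma' = (0.000000, 0.000000); Gamma_uuu = 0.000000, Gamma_uuv = 0.000000, Gamma_uvv = -0.301435, Gamma_vuu = 0.000000, Gamma_vuv = 0.000000, Gamma_vvv = 3.617225
  tau = 0.500000: gamma = (0.458333, 0.250000), gamma' = (-0.166667, 0.000000); Gamma_uuu = 0.000000, Gamma_uuv = 0.000000, Gamma_uvv = -0.299841, Gamma_vuu = 0.000000, Gamma_vuv = 0.000000, Gamma_vvv = 3.598086
  tau = 0.625000: gamma = (0.427083, 0.250000), gamma' = (-0.333333, 0.000000); Gamma_uuu = 0.000000, Gamma_uuv = 0.000000, Gamma_uvv = -0.295056, Gamma_vuu = 0.000000, Gamma_vuv = 0.000000, Gamma_vvv = 3.540670
  tau = 0.750000: gamma = (0.375000, 0.250000), gamma' = (-0.500000, 0.000000); Gamma_uuu = 0.000000, Gamma_uuv = 0.000000, Gamma_uvv = -0.287081, Gamma_vuu = 0.000000, Gamma_vuv = 0.000000, Gamma_vvv = 3.444976
  tau = 0.875000: gamma = (0.302083, 0.250000), gamma' = (-0.666667, 0.000000); Gamma_uuu = 0.000000, Gamma_uuv = 0.000000, Gamma_uvv = -0.275917, Gamma_vuu = 0.000000, Gamma_vuv = 0.000000, Gamma_vvv = 3.311005
  tau = 1.000000: gamma = (0.208333, 0.250000), gamma' = (-0.833333, 0.000000); Gamma_uuu = 0.000000, Gamma_uuv = 0.000000, Gamma_uvv = -0.261563, Gamma_vuu = 0.000000, Gamma_vuv = 0.000000, Gamma_vvv = 3.138756
step 0: V^u = 2.0000, V^v = -2.0000
step 1: k1 = (0.000000, 0.000000), k2 = (0.000000, 0.000000), k3 = (0.000000, 0.000000), k4 = (0.000000, 0.000000); V <- V + (h/6)(k1 + 2k2 + 2k3 + k4): V^u = 2.0000, V^v = -2.0000
step 2: k1 = (0.000000, 0.000000), k2 = (0.000000, 0.000000), k3 = (0.000000, 0.000000), k4 = (0.000000, 0.000000); V <- V + (h/6)(k1 + 2k2 + 2k3 + k4): V^u = 2.0000, V^v = -2.0000
step 3: k1 = (0.000000, 0.000000), k2 = (0.000000, 0.000000), k3 = (0.000000, 0.000000), k4 = (0.000000, 0.000000); V <- V + (h/6)(k1 + 2k2 + 2k3 + k4): V^u = 2.0000, V^v = -2.0000
step 4: k1 = (0.000000, 0.000000), k2 = (0.000000, 0.000000), k3 = (0.000000, 0.000000), k4 = (0.000000, 0.000000); V <- V + (h/6)(k1 + 2k2 + 2k3 + k4): V^u = 2.0000, V^v = -2.0000

Answer: V^u = 2.0000, V^v = -2.0000


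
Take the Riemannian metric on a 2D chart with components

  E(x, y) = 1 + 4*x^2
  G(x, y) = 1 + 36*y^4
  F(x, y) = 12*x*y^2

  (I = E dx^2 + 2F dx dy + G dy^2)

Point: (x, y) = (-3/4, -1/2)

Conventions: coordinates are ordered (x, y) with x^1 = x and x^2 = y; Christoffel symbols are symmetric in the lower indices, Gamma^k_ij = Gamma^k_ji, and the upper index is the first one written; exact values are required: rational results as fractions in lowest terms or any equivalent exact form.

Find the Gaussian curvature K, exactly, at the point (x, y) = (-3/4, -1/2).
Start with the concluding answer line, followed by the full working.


Answer: K = -48/121

E = 13/4, F = -9/4, G = 13/4, EG - F^2 = 11/2 at the point
E_x = -6, E_y = 0, F_x = 3, F_y = 9, G_x = 0, G_y = -18
E_yy = 0, F_xy = -12, G_xx = 0
Using the Brioschi determinant formula for K from the metric derivatives:
M1 = [[-E_yy/2 + F_xy - G_xx/2, E_x/2, F_x - E_y/2], [F_y - G_x/2, E, F], [G_y/2, F, G]] = [[-12, -3, 3], [9, 13/4, -9/4], [-9, -9/4, 13/4]]; det M1 = -12
M2 = [[0, E_y/2, G_x/2], [E_y/2, E, F], [G_x/2, F, G]] = [[0, 0, 0], [0, 13/4, -9/4], [0, -9/4, 13/4]]; det M2 = 0
det M1 - det M2 = -12; K = -12 / (11/2)^2 = -48/121


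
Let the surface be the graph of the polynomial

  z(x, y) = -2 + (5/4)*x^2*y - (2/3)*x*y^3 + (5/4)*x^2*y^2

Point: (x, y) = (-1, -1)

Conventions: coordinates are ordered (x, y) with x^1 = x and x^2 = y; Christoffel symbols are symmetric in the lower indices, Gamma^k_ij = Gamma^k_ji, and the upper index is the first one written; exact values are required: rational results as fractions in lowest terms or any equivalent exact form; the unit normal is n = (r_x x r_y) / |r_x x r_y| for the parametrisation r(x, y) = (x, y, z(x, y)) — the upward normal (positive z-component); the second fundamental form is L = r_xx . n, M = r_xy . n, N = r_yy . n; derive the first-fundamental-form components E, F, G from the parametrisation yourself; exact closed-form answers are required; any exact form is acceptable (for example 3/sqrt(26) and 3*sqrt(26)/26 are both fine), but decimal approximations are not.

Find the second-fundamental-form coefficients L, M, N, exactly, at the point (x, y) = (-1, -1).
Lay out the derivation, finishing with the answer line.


z_x = 2/3, z_y = 3/4, z_xx = 0, z_xy = 1/2, z_yy = -3/2
E = 13/9, F = 1/2, G = 25/16; answer radicand W^2 = 289/144
unnormalised second-form numerators: l = 0, m = 1/2, n = -3/2; L = l/sqrt(289/144), and similarly M = m/sqrt(W^2), N = n/sqrt(W^2)

Answer: L = 0, M = 6/17, N = -18/17


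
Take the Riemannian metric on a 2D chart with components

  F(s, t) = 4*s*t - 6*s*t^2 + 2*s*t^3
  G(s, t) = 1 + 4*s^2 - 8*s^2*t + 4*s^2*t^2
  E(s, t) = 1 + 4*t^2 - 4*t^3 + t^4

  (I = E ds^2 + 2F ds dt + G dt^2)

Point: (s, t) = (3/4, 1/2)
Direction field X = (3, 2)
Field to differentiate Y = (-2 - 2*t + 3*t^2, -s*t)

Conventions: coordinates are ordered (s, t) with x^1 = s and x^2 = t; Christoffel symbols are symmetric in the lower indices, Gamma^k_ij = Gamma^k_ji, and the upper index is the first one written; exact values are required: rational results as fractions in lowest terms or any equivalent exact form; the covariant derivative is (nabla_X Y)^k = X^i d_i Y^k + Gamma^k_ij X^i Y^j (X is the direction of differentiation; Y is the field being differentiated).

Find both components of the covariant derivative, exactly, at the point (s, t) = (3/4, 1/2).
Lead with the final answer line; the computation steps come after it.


Answer: (nabla_X Y)^s = 7/17, (nabla_X Y)^t = -78/17

E = 25/16, F = 9/16, G = 25/16 at the point
E_s = 0, E_t = 3/2, F_s = 3/4, F_t = -3/8, G_s = 3/2, G_t = -9/4
EG - F^2 = 17/8;  g^inv = (8/17) * [[25/16, -9/16], [-9/16, 25/16]]
first-kind symbols [ij,l] = (1/2)(d_i g_jl + d_j g_il - d_l g_ij): [ss,s] = E_s/2 = 0, [ss,t] = F_s - E_t/2 = 0, [st,s] = E_t/2 = 3/4, [st,t] = G_s/2 = 3/4, [tt,s] = F_t - G_s/2 = -9/8, [tt,t] = G_t/2 = -9/8
Gamma^s_ij = (G*[ij,s] - F*[ij,t])/(EG - F^2), Gamma^t_ij = (E*[ij,t] - F*[ij,s])/(EG - F^2)
Gamma_sss = 0, Gamma_sst = 6/17, Gamma_stt = -9/17, Gamma_tss = 0, Gamma_tst = 6/17, Gamma_ttt = -9/17
X = (3, 2), Y = (-9/4, -3/8) at the point


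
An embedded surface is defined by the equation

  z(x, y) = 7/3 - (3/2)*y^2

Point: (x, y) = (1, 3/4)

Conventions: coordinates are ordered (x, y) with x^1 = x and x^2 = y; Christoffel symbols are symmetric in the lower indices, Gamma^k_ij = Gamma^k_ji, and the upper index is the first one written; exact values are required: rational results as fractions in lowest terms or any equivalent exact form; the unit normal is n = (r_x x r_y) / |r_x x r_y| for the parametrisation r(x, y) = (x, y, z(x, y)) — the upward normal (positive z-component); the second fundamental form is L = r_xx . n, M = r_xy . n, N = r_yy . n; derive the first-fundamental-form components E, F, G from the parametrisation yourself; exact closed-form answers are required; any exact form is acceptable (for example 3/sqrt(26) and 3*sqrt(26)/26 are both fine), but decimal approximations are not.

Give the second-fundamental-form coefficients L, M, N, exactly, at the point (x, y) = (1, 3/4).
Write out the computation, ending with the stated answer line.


z_x = 0, z_y = -9/4, z_xx = 0, z_xy = 0, z_yy = -3
E = 1, F = 0, G = 97/16; answer radicand W^2 = 97/16
unnormalised second-form numerators: l = 0, m = 0, n = -3; L = l/sqrt(97/16), and similarly M = m/sqrt(W^2), N = n/sqrt(W^2)

Answer: L = 0, M = 0, N = -12*sqrt(97)/97


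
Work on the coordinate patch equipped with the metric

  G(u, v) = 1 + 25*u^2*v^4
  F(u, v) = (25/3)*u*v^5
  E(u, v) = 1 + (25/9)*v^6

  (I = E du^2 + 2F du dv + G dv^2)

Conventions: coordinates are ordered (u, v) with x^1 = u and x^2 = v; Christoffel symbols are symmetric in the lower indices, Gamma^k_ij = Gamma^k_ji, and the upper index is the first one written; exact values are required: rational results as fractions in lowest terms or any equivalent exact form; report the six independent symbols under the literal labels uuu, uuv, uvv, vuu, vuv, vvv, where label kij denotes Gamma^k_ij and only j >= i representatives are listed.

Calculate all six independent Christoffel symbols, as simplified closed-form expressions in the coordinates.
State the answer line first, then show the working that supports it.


Answer: Gamma_uuu = 0, Gamma_uuv = 75*v^5/(225*u^2*v^4 + 25*v^6 + 9), Gamma_uvv = 150*u*v^4/(225*u^2*v^4 + 25*v^6 + 9), Gamma_vuu = 0, Gamma_vuv = 225*u*v^4/(225*u^2*v^4 + 25*v^6 + 9), Gamma_vvv = 450*u^2*v^3/(225*u^2*v^4 + 25*v^6 + 9)

E = 1 + (25/9)*v^6; F = (25/3)*u*v^5; G = 1 + 25*u^2*v^4
Gamma^k_ij = (1/2) g^{kl} (d_i g_jl + d_j g_il - d_l g_ij), with g^inv = (1/(EG-F^2)) [[G, -F], [-F, E]]
first partials: E_u = 0, E_v = (50/3)*v^5, F_u = (25/3)*v^5, F_v = (125/3)*u*v^4, G_u = 50*u*v^4, G_v = 100*u^2*v^3
D = EG - F^2 = 1 + (25/9)*v^6 + 25*u^2*v^4
expanded: Gamma^u_uu = (G E_u - 2F F_u + F E_v)/(2D), Gamma^u_uv = (G E_v - F G_u)/(2D), Gamma^u_vv = (2G F_v - G G_u - F G_v)/(2D), Gamma^v_uu = (2E F_u - E E_v - F E_u)/(2D), Gamma^v_uv = (E G_u - F E_v)/(2D), Gamma^v_vv = (E G_v - 2F F_v + F G_u)/(2D); substitute and cancel common factors


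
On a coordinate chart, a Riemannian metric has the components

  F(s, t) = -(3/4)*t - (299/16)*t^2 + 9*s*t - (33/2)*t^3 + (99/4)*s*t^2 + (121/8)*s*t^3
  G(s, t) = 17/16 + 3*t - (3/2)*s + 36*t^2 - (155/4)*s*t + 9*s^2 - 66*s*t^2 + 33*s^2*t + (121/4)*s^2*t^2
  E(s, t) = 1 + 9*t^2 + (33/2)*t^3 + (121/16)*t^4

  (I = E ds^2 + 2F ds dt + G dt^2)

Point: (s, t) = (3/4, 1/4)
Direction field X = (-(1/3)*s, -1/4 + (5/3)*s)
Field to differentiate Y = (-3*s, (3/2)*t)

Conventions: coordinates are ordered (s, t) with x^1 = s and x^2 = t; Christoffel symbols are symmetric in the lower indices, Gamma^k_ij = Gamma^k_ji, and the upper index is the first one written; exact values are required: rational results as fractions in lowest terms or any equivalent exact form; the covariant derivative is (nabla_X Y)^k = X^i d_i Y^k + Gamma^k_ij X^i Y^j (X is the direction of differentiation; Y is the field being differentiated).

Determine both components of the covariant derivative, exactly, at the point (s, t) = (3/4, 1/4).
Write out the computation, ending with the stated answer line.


E = 7577/4096, F = 2891/2048, G = 3425/1024 at the point
E_s = 0, E_t = 2065/256, F_s = 2065/512, F_t = 2545/512, G_s = 1715/128, G_t = -735/128
EG - F^2 = 17181/4096;  g^inv = (4096/17181) * [[3425/1024, -2891/2048], [-2891/2048, 7577/4096]]
first-kind symbols [ij,l] = (1/2)(d_i g_jl + d_j g_il - d_l g_ij): [ss,s] = E_s/2 = 0, [ss,t] = F_s - E_t/2 = 0, [st,s] = E_t/2 = 2065/512, [st,t] = G_s/2 = 1715/256, [tt,s] = F_t - G_s/2 = -885/512, [tt,t] = G_t/2 = -735/256
Gamma^s_ij = (G*[ij,s] - F*[ij,t])/(EG - F^2), Gamma^t_ij = (E*[ij,t] - F*[ij,s])/(EG - F^2)
Gamma_sss = 0, Gamma_sst = 16520/17181, Gamma_stt = -2360/5727, Gamma_tss = 0, Gamma_tst = 27440/17181, Gamma_ttt = -3920/5727
X = (-1/4, 1), Y = (-9/4, 3/8) at the point

Answer: (nabla_X Y)^s = -9496/5727, (nabla_X Y)^t = -14317/5727


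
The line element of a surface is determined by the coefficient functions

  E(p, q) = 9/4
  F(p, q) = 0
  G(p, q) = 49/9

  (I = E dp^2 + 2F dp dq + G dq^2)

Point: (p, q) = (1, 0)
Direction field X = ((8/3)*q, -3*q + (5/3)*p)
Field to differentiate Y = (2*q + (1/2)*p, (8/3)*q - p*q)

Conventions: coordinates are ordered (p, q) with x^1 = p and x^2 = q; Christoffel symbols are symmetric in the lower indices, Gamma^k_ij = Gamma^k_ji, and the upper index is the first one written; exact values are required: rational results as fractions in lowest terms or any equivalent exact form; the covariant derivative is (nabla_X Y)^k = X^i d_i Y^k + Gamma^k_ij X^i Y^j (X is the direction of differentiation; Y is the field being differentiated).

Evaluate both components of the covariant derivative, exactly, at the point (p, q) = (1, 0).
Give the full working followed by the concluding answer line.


E = 9/4, F = 0, G = 49/9 at the point
E_p = 0, E_q = 0, F_p = 0, F_q = 0, G_p = 0, G_q = 0
EG - F^2 = 49/4;  g^inv = (4/49) * [[49/9, 0], [0, 9/4]]
first-kind symbols [ij,l] = (1/2)(d_i g_jl + d_j g_il - d_l g_ij): [pp,p] = E_p/2 = 0, [pp,q] = F_p - E_q/2 = 0, [pq,p] = E_q/2 = 0, [pq,q] = G_p/2 = 0, [qq,p] = F_q - G_p/2 = 0, [qq,q] = G_q/2 = 0
Gamma^p_ij = (G*[ij,p] - F*[ij,q])/(EG - F^2), Gamma^q_ij = (E*[ij,q] - F*[ij,p])/(EG - F^2)
Gamma_ppp = 0, Gamma_ppq = 0, Gamma_pqq = 0, Gamma_qpp = 0, Gamma_qpq = 0, Gamma_qqq = 0
X = (0, 5/3), Y = (1/2, 0) at the point

Answer: (nabla_X Y)^p = 10/3, (nabla_X Y)^q = 25/9


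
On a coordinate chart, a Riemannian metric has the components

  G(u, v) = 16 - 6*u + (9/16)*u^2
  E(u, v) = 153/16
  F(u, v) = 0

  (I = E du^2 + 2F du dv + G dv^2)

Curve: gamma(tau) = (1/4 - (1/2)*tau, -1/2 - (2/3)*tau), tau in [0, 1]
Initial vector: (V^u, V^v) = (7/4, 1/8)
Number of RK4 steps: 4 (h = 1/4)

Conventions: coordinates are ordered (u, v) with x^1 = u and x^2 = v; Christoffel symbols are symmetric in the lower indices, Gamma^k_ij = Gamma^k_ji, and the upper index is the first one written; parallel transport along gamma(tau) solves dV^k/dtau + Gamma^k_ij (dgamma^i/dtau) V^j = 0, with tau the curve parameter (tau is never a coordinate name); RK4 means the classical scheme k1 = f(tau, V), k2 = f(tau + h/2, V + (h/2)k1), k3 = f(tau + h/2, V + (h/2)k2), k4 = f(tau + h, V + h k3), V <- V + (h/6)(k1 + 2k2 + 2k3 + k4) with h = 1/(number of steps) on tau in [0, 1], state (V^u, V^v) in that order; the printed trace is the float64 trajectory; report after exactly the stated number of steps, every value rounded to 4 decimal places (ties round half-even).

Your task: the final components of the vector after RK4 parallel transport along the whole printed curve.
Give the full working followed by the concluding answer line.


gamma'(tau) = (-1/2, -2/3); f(tau, V)^k = -Gamma^k_ij(gamma(tau)) gamma'^i(tau) V^j; h = 1/4; intermediate values shown to 6 dp
curve data and Christoffel symbols at the stage parameters:
  tau = 0.000000: gamma = (0.250000, -0.500000), gamma' = (-0.500000, -0.666667); Gamma_uuu = 0.000000, Gamma_uuv = 0.000000, Gamma_uvv = 0.299020, Gamma_vuu = 0.000000, Gamma_vuv = -0.196721, Gamma_vvv = 0.000000
  tau = 0.125000: gamma = (0.187500, -0.583333), gamma' = (-0.500000, -0.666667); Gamma_uuu = 0.000000, Gamma_uuv = 0.000000, Gamma_uvv = 0.302696, Gamma_vuu = 0.000000, Gamma_vuv = -0.194332, Gamma_vvv = 0.000000
  tau = 0.250000: gamma = (0.125000, -0.666667), gamma' = (-0.500000, -0.666667); Gamma_uuu = 0.000000, Gamma_uuv = 0.000000, Gamma_uvv = 0.306373, Gamma_vuu = 0.000000, Gamma_vuv = -0.192000, Gamma_vvv = 0.000000
  tau = 0.375000: gamma = (0.062500, -0.750000), gamma' = (-0.500000, -0.666667); Gamma_uuu = 0.000000, Gamma_uuv = 0.000000, Gamma_uvv = 0.310049, Gamma_vuu = 0.000000, Gamma_vuv = -0.189723, Gamma_vvv = 0.000000
  tau = 0.500000: gamma = (0.000000, -0.833333), gamma' = (-0.500000, -0.666667); Gamma_uuu = 0.000000, Gamma_uuv = 0.000000, Gamma_uvv = 0.313725, Gamma_vuu = 0.000000, Gamma_vuv = -0.187500, Gamma_vvv = 0.000000
  tau = 0.625000: gamma = (-0.062500, -0.916667), gamma' = (-0.500000, -0.666667); Gamma_uuu = 0.000000, Gamma_uuv = 0.000000, Gamma_uvv = 0.317402, Gamma_vuu = 0.000000, Gamma_vuv = -0.185328, Gamma_vvv = 0.000000
  tau = 0.750000: gamma = (-0.125000, -1.000000), gamma' = (-0.500000, -0.666667); Gamma_uuu = 0.000000, Gamma_uuv = 0.000000, Gamma_uvv = 0.321078, Gamma_vuu = 0.000000, Gamma_vuv = -0.183206, Gamma_vvv = 0.000000
  tau = 0.875000: gamma = (-0.187500, -1.083333), gamma' = (-0.500000, -0.666667); Gamma_uuu = 0.000000, Gamma_uuv = 0.000000, Gamma_uvv = 0.324755, Gamma_vuu = 0.000000, Gamma_vuv = -0.181132, Gamma_vvv = 0.000000
  tau = 1.000000: gamma = (-0.250000, -1.166667), gamma' = (-0.500000, -0.666667); Gamma_uuu = 0.000000, Gamma_uuv = 0.000000, Gamma_uvv = 0.328431, Gamma_vuu = 0.000000, Gamma_vuv = -0.179104, Gamma_vvv = 0.000000
step 0: V^u = 1.7500, V^v = 0.1250
step 1: k1 = (0.024918, -0.241803), k2 = (0.019125, -0.236333), k3 = (0.019263, -0.236306), k4 = (0.013465, -0.230945); V <- V + (h/6)(k1 + 2k2 + 2k3 + k4): V^u = 1.7548, V^v = 0.0659
step 2: k1 = (0.013463, -0.230942), k2 = (0.007658, -0.225678), k3 = (0.007794, -0.225649), k4 = (0.001988, -0.220484); V <- V + (h/6)(k1 + 2k2 + 2k3 + k4): V^u = 1.7567, V^v = 0.0095
step 3: k1 = (0.001986, -0.220481), k2 = (-0.003822, -0.215404), k3 = (-0.003688, -0.215374), k4 = (-0.009493, -0.210387); V <- V + (h/6)(k1 + 2k2 + 2k3 + k4): V^u = 1.7558, V^v = -0.0444
step 4: k1 = (-0.009494, -0.210385), k2 = (-0.015297, -0.205478), k3 = (-0.015164, -0.205446), k4 = (-0.020958, -0.200622); V <- V + (h/6)(k1 + 2k2 + 2k3 + k4): V^u = 1.7520, V^v = -0.0957

Answer: V^u = 1.7520, V^v = -0.0957


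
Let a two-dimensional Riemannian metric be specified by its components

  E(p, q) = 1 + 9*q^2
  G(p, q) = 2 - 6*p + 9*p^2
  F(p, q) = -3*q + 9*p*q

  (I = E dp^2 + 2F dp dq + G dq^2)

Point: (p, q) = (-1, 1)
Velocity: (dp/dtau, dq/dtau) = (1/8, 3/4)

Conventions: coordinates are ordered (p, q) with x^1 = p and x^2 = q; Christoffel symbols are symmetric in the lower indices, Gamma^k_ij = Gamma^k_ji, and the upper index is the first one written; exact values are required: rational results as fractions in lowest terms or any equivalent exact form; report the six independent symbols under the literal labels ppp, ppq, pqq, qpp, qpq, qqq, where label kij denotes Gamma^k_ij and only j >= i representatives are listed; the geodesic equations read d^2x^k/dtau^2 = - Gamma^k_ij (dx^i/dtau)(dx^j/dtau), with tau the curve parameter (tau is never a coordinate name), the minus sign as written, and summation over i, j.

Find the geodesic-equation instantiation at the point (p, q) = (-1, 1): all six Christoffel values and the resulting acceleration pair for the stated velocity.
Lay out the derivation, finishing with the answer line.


E = 10, F = -12, G = 17 at the point
E_p = 0, E_q = 18, F_p = 9, F_q = -12, G_p = -24, G_q = 0
EG - F^2 = 26;  g^inv = (1/26) * [[17, 12], [12, 10]]
first-kind symbols [ij,l] = (1/2)(d_i g_jl + d_j g_il - d_l g_ij): [pp,p] = E_p/2 = 0, [pp,q] = F_p - E_q/2 = 0, [pq,p] = E_q/2 = 9, [pq,q] = G_p/2 = -12, [qq,p] = F_q - G_p/2 = 0, [qq,q] = G_q/2 = 0
Gamma^p_ij = (G*[ij,p] - F*[ij,q])/(EG - F^2), Gamma^q_ij = (E*[ij,q] - F*[ij,p])/(EG - F^2)
Gamma_ppp = 0, Gamma_ppq = 9/26, Gamma_pqq = 0, Gamma_qpp = 0, Gamma_qpq = -6/13, Gamma_qqq = 0
d^2p/dtau^2 = -(Gamma_ppp*(1/8)^2 + 2*Gamma_ppq*(1/8)*(3/4) + Gamma_pqq*(3/4)^2) = -27/416
d^2q/dtau^2 = -(Gamma_qpp*(1/8)^2 + 2*Gamma_qpq*(1/8)*(3/4) + Gamma_qqq*(3/4)^2) = 9/104

Answer: Gamma_ppp = 0, Gamma_ppq = 9/26, Gamma_pqq = 0, Gamma_qpp = 0, Gamma_qpq = -6/13, Gamma_qqq = 0; accelerations (d^2p/dtau^2, d^2q/dtau^2) = (-27/416, 9/104)


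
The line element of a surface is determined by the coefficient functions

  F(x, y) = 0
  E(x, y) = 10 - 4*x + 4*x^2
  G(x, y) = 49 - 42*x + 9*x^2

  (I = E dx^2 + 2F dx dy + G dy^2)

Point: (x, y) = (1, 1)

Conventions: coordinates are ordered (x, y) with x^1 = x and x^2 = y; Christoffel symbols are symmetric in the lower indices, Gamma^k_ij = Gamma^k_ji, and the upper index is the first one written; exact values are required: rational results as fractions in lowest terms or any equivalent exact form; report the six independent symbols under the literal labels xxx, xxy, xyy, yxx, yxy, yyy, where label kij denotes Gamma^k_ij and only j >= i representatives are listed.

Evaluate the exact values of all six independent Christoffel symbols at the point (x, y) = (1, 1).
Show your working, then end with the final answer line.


E = 10, F = 0, G = 16 at the point
E_x = 4, E_y = 0, F_x = 0, F_y = 0, G_x = -24, G_y = 0
EG - F^2 = 160;  g^inv = (1/160) * [[16, 0], [0, 10]]
first-kind symbols [ij,l] = (1/2)(d_i g_jl + d_j g_il - d_l g_ij): [xx,x] = E_x/2 = 2, [xx,y] = F_x - E_y/2 = 0, [xy,x] = E_y/2 = 0, [xy,y] = G_x/2 = -12, [yy,x] = F_y - G_x/2 = 12, [yy,y] = G_y/2 = 0
Gamma^x_ij = (G*[ij,x] - F*[ij,y])/(EG - F^2), Gamma^y_ij = (E*[ij,y] - F*[ij,x])/(EG - F^2)

Answer: Gamma_xxx = 1/5, Gamma_xxy = 0, Gamma_xyy = 6/5, Gamma_yxx = 0, Gamma_yxy = -3/4, Gamma_yyy = 0


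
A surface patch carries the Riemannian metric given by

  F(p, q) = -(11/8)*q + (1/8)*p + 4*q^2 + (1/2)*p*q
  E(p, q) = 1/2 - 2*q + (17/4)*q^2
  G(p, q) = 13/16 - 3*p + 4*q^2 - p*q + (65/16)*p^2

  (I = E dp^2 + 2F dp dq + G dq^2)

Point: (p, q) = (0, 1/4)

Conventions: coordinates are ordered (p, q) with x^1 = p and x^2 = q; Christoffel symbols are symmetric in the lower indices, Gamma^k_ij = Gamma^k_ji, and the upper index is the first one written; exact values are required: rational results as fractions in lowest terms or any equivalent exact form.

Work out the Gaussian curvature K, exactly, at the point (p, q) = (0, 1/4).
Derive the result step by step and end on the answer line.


E = 17/64, F = -3/32, G = 17/16, EG - F^2 = 35/128 at the point
E_p = 0, E_q = 1/8, F_p = 1/4, F_q = 5/8, G_p = -13/4, G_q = 2
E_qq = 17/2, F_pq = 1/2, G_pp = 65/8
The intrinsic route: Brioschi's K = (det M1 - det M2)/(EG - F^2)^2.
M1 = [[-E_qq/2 + F_pq - G_pp/2, E_p/2, F_p - E_q/2], [F_q - G_p/2, E, F], [G_q/2, F, G]] = [[-125/16, 0, 3/16], [9/4, 17/64, -3/32], [1, -3/32, 17/16]]; det M1 = -2279/1024
M2 = [[0, E_q/2, G_p/2], [E_q/2, E, F], [G_p/2, F, G]] = [[0, 1/16, -13/8], [1/16, 17/64, -3/32], [-13/8, -3/32, 17/16]]; det M2 = -703/1024
det M1 - det M2 = -197/128; K = -197/128 / (35/128)^2 = -25216/1225

Answer: K = -25216/1225


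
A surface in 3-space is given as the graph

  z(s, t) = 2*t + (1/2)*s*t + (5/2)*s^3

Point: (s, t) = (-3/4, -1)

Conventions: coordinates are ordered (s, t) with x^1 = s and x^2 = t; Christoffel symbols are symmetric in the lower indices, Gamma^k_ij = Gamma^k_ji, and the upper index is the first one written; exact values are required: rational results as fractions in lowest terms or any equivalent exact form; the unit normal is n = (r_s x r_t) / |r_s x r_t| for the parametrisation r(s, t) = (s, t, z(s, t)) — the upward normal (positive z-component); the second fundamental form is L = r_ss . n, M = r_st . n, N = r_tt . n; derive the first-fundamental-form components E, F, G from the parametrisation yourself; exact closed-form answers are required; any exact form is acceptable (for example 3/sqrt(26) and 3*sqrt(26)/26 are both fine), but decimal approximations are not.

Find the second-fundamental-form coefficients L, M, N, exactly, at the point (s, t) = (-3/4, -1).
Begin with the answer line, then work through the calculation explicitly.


Answer: L = -120*sqrt(17889)/5963, M = 16*sqrt(17889)/17889, N = 0

z_s = 119/32, z_t = 13/8, z_ss = -45/4, z_st = 1/2, z_tt = 0
E = 15185/1024, F = 1547/256, G = 233/64; answer radicand W^2 = 17889/1024
unnormalised second-form numerators: l = -45/4, m = 1/2, n = 0; L = l/sqrt(17889/1024), and similarly M = m/sqrt(W^2), N = n/sqrt(W^2)


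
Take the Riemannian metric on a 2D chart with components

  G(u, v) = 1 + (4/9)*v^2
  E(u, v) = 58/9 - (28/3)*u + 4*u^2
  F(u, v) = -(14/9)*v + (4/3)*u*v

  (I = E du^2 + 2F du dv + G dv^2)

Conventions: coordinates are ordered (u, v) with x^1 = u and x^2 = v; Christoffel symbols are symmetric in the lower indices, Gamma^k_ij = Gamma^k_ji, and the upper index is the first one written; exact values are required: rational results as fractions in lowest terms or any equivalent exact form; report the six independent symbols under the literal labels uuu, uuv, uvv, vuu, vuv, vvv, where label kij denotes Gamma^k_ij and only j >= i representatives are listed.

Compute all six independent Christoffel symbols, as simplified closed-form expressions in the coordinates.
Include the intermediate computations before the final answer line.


E = 58/9 - (28/3)*u + 4*u^2; F = -(14/9)*v + (4/3)*u*v; G = 1 + (4/9)*v^2
Gamma^k_ij = (1/2) g^{kl} (d_i g_jl + d_j g_il - d_l g_ij), with g^inv = (1/(EG-F^2)) [[G, -F], [-F, E]]
first partials: E_u = -28/3 + 8*u, E_v = 0, F_u = (4/3)*v, F_v = -14/9 + (4/3)*u, G_u = 0, G_v = (8/9)*v
D = EG - F^2 = 58/9 - (28/3)*u + (4/9)*v^2 + 4*u^2
expanded: Gamma^u_uu = (G E_u - 2F F_u + F E_v)/(2D), Gamma^u_uv = (G E_v - F G_u)/(2D), Gamma^u_vv = (2G F_v - G G_u - F G_v)/(2D), Gamma^v_uu = (2E F_u - E E_v - F E_u)/(2D), Gamma^v_uv = (E G_u - F E_v)/(2D), Gamma^v_vv = (E G_v - 2F F_v + F G_u)/(2D); substitute and cancel common factors

Answer: Gamma_uuu = (18*u - 21)/(18*u^2 - 42*u + 2*v^2 + 29), Gamma_uuv = 0, Gamma_uvv = (6*u - 7)/(18*u^2 - 42*u + 2*v^2 + 29), Gamma_vuu = 6*v/(18*u^2 - 42*u + 2*v^2 + 29), Gamma_vuv = 0, Gamma_vvv = 2*v/(18*u^2 - 42*u + 2*v^2 + 29)


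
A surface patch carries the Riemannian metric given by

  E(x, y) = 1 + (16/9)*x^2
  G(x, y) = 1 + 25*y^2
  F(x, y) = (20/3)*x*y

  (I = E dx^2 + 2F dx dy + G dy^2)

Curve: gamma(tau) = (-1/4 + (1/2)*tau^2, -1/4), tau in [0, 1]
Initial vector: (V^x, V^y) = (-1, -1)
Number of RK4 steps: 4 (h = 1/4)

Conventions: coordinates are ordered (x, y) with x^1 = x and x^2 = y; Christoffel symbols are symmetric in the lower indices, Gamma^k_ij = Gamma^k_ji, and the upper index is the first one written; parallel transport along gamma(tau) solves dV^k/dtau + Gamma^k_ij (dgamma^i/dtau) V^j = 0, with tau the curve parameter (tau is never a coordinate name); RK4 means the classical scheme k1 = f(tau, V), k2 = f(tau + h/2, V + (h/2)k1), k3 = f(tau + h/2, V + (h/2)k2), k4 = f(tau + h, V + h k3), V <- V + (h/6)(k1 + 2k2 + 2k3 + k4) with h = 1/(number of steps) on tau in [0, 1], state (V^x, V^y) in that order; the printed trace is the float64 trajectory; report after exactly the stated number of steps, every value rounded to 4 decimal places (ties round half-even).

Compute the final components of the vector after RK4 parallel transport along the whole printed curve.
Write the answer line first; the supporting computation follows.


Answer: V^x = -1.0000, V^y = -1.3252

gamma'(tau) = (tau, 0); f(tau, V)^k = -Gamma^k_ij(gamma(tau)) gamma'^i(tau) V^j; h = 1/4; intermediate values shown to 6 dp
curve data and Christoffel symbols at the stage parameters:
  tau = 0.000000: gamma = (-0.250000, -0.250000), gamma' = (0.000000, 0.000000); Gamma_xxx = -0.166234, Gamma_xxy = 0.000000, Gamma_xyy = -0.623377, Gamma_yxx = -0.623377, Gamma_yxy = 0.000000, Gamma_yyy = -2.337662
  tau = 0.125000: gamma = (-0.242188, -0.250000), gamma' = (0.125000, 0.000000); Gamma_xxx = -0.161452, Gamma_xxy = 0.000000, Gamma_xyy = -0.605444, Gamma_yxx = -0.624975, Gamma_yxy = 0.000000, Gamma_yyy = -2.343655
  tau = 0.250000: gamma = (-0.218750, -0.250000), gamma' = (0.250000, 0.000000); Gamma_xxx = -0.146885, Gamma_xxy = 0.000000, Gamma_xyy = -0.550820, Gamma_yxx = -0.629508, Gamma_yxy = 0.000000, Gamma_yyy = -2.360656
  tau = 0.375000: gamma = (-0.179688, -0.250000), gamma' = (0.375000, 0.000000); Gamma_xxx = -0.121930, Gamma_xxy = 0.000000, Gamma_xyy = -0.457238, Gamma_yxx = -0.636157, Gamma_yxy = 0.000000, Gamma_yyy = -2.385587
  tau = 0.500000: gamma = (-0.125000, -0.250000), gamma' = (0.500000, 0.000000); Gamma_xxx = -0.085791, Gamma_xxy = 0.000000, Gamma_xyy = -0.321716, Gamma_yxx = -0.643432, Gamma_yxy = 0.000000, Gamma_yyy = -2.412869
  tau = 0.625000: gamma = (-0.054688, -0.250000), gamma' = (0.625000, 0.000000); Gamma_xxx = -0.037862, Gamma_xxy = 0.000000, Gamma_xyy = -0.141982, Gamma_yxx = -0.649060, Gamma_yxy = 0.000000, Gamma_yyy = -2.433974
  tau = 0.750000: gamma = (0.031250, -0.250000), gamma' = (0.750000, 0.000000); Gamma_xxx = 0.021666, Gamma_xxy = 0.000000, Gamma_xyy = 0.081246, Gamma_yxx = -0.649966, Gamma_yxy = 0.000000, Gamma_yyy = -2.437373
  tau = 0.875000: gamma = (0.132812, -0.250000), gamma' = (0.875000, 0.000000); Gamma_xxx = 0.091027, Gamma_xxy = 0.000000, Gamma_xyy = 0.341351, Gamma_yxx = -0.642543, Gamma_yxy = 0.000000, Gamma_yyy = -2.409538
  tau = 1.000000: gamma = (0.250000, -0.250000), gamma' = (1.000000, 0.000000); Gamma_xxx = 0.166234, Gamma_xxy = 0.000000, Gamma_xyy = 0.623377, Gamma_yxx = -0.623377, Gamma_yxy = 0.000000, Gamma_yyy = -2.337662
step 0: V^x = -1.0000, V^y = -1.0000
step 1: k1 = (0.000000, 0.000000), k2 = (-0.020181, -0.078122), k3 = (-0.020232, -0.078319), k4 = (-0.036907, -0.158173); V <- V + (h/6)(k1 + 2k2 + 2k3 + k4): V^x = -1.0049, V^y = -1.0196
step 2: k1 = (-0.036901, -0.158149), k2 = (-0.046159, -0.240829), k3 = (-0.046212, -0.241105), k4 = (-0.043601, -0.327011); V <- V + (h/6)(k1 + 2k2 + 2k3 + k4): V^x = -1.0160, V^y = -1.0800
step 3: k1 = (-0.043580, -0.326850), k2 = (-0.024170, -0.414346), k3 = (-0.024113, -0.413361), k4 = (0.016606, -0.498192); V <- V + (h/6)(k1 + 2k2 + 2k3 + k4): V^x = -1.0211, V^y = -1.1834
step 4: k1 = (0.016592, -0.497763), k2 = (0.081164, -0.572925), k3 = (0.080522, -0.568387), k4 = (0.166396, -0.623984); V <- V + (h/6)(k1 + 2k2 + 2k3 + k4): V^x = -1.0000, V^y = -1.3252


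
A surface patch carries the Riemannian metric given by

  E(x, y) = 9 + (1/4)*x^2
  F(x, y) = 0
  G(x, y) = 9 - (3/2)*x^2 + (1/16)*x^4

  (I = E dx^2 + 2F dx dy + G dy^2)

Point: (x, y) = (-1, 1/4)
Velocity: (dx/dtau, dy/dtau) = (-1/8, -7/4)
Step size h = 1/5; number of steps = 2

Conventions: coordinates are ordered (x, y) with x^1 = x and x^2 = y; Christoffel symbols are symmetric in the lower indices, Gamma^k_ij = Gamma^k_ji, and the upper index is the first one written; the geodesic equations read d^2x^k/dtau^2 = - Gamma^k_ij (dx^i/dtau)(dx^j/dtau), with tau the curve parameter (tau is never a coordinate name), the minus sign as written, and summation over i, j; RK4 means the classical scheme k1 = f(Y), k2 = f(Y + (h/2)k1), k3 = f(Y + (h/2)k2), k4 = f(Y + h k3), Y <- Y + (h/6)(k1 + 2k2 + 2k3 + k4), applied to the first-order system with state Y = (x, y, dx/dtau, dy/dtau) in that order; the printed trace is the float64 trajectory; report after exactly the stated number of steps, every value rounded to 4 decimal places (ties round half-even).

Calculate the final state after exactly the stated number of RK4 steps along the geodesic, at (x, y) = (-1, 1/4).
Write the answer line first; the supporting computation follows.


Answer: x = -1.0130, y = -0.4533, dx/dtau = 0.0606, dy/dtau = -1.7584

f(Y) = (dx/dtau, dy/dtau, -Gamma^x_ij Y'^i Y'^j, -Gamma^y_ij Y'^i Y'^j) with the Gammas evaluated at the stage position; h = 0.200000; intermediate values shown to 6 dp
step 0: x = -1.0000, y = 0.2500, dx/dtau = -0.1250, dy/dtau = -1.7500
step 1:
  k1: at (x, y) = (-1.000000, 0.250000), (dx/dtau, dy/dtau) = (-0.125000, -1.750000); Gamma_xxx = -0.027027, Gamma_xxy = 0.000000, Gamma_xyy = -0.148649, Gamma_yxx = 0.000000, Gamma_yxy = 0.181818, Gamma_yyy = 0.000000; k1 = (-0.125000, -1.750000, 0.455659, -0.079545)
  k2: at (x, y) = (-1.012500, 0.075000), (dx/dtau, dy/dtau) = (-0.079434, -1.757955); Gamma_xxx = -0.027346, Gamma_xxy = 0.000000, Gamma_xyy = -0.150061, Gamma_yxx = 0.000000, Gamma_yxy = 0.184513, Gamma_yyy = 0.000000; k2 = (-0.079434, -1.757955, 0.463920, -0.051531)
  k3: at (x, y) = (-1.007943, 0.074205), (dx/dtau, dy/dtau) = (-0.078608, -1.755153); Gamma_xxx = -0.027230, Gamma_xxy = 0.000000, Gamma_xyy = -0.149548, Gamma_yxx = 0.000000, Gamma_yxy = 0.183529, Gamma_yyy = 0.000000; k3 = (-0.078608, -1.755153, 0.460859, -0.050643)
  k4: at (x, y) = (-1.015722, -0.101031), (dx/dtau, dy/dtau) = (-0.032828, -1.760129); Gamma_xxx = -0.027428, Gamma_xxy = 0.000000, Gamma_xyy = -0.150422, Gamma_yxx = 0.000000, Gamma_yxy = 0.185210, Gamma_yyy = 0.000000; k4 = (-0.032828, -1.760129, 0.466044, -0.021404)
  Y <- Y + (h/6)(k1 + 2k2 + 2k3 + k4): x = -1.0158, y = -0.1012, dx/dtau = -0.0326, dy/dtau = -1.7602
step 2:
  k1: at (x, y) = (-1.015797, -0.101211), (dx/dtau, dy/dtau) = (-0.032625, -1.760177); Gamma_xxx = -0.027430, Gamma_xxy = 0.000000, Gamma_xyy = -0.150430, Gamma_yxx = 0.000000, Gamma_yxy = 0.185227, Gamma_yyy = 0.000000; k1 = (-0.032625, -1.760177, 0.466096, -0.021273)
  k2: at (x, y) = (-1.019060, -0.277229), (dx/dtau, dy/dtau) = (0.013985, -1.762304); Gamma_xxx = -0.027514, Gamma_xxy = 0.000000, Gamma_xyy = -0.150795, Gamma_yxx = 0.000000, Gamma_yxy = 0.185934, Gamma_yyy = 0.000000; k2 = (0.013985, -1.762304, 0.468332, 0.009165)
  k3: at (x, y) = (-1.014399, -0.277442), (dx/dtau, dy/dtau) = (0.014209, -1.759260); Gamma_xxx = -0.027395, Gamma_xxy = 0.000000, Gamma_xyy = -0.150274, Gamma_yxx = 0.000000, Gamma_yxy = 0.184924, Gamma_yyy = 0.000000; k3 = (0.014209, -1.759260, 0.465102, 0.009245)
  k4: at (x, y) = (-1.012955, -0.453063), (dx/dtau, dy/dtau) = (0.060396, -1.758328); Gamma_xxx = -0.027358, Gamma_xxy = 0.000000, Gamma_xyy = -0.150112, Gamma_yxx = 0.000000, Gamma_yxy = 0.184611, Gamma_yyy = 0.000000; k4 = (0.060396, -1.758328, 0.464202, 0.039210)
  Y <- Y + (h/6)(k1 + 2k2 + 2k3 + k4): x = -1.0130, y = -0.4533, dx/dtau = 0.0606, dy/dtau = -1.7584


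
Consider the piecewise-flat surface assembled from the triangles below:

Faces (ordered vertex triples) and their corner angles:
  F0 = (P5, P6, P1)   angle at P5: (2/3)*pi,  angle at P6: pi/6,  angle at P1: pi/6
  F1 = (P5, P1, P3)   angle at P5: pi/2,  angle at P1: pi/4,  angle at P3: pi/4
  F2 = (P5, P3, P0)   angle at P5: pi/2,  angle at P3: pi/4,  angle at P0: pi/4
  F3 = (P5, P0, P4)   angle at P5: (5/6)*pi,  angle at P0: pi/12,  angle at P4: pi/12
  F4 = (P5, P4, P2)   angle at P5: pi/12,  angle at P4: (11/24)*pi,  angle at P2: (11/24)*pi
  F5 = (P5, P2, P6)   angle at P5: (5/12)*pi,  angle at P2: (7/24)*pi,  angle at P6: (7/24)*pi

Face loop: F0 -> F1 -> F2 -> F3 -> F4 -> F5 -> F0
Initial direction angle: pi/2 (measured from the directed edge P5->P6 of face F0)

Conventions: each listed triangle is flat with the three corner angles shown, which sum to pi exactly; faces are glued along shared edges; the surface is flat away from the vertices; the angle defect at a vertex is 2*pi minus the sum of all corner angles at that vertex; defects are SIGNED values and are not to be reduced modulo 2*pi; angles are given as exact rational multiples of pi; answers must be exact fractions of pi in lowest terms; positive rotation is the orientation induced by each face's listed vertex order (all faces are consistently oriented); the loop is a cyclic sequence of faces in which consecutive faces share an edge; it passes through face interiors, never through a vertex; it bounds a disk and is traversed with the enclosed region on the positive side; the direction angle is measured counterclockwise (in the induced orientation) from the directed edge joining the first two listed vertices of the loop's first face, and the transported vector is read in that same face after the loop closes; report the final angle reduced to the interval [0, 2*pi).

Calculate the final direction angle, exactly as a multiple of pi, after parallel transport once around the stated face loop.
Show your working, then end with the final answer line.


enclosed vertex P5: corner angles sum to 3*pi, defect = 2*pi - 3*pi = -pi
the rotation equals the total enclosed defect, so the final angle is initial + defects (mod 2*pi)
final angle = pi/2 - pi = (3/2)*pi (mod 2*pi)

Answer: final direction angle = (3/2)*pi


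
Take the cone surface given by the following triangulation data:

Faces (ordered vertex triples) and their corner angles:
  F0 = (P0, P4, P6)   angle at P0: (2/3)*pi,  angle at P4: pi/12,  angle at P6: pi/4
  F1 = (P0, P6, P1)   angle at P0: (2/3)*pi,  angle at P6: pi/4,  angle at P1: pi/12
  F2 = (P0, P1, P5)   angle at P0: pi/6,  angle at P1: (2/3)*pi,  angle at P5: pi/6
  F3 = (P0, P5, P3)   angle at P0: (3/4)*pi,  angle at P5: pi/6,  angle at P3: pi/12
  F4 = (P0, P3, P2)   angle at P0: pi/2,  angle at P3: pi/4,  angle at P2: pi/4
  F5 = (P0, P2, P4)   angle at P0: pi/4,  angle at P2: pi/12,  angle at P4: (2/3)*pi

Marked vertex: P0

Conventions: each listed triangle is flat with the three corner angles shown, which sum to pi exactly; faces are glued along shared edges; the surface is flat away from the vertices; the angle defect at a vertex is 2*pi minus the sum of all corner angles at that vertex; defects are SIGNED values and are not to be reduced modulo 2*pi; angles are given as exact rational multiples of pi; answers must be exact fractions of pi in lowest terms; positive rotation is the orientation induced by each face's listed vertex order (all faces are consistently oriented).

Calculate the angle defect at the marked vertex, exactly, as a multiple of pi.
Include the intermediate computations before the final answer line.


Sum of corner angles at P0: 3*pi
defect = 2*pi - 3*pi

Answer: defect(P0) = -pi


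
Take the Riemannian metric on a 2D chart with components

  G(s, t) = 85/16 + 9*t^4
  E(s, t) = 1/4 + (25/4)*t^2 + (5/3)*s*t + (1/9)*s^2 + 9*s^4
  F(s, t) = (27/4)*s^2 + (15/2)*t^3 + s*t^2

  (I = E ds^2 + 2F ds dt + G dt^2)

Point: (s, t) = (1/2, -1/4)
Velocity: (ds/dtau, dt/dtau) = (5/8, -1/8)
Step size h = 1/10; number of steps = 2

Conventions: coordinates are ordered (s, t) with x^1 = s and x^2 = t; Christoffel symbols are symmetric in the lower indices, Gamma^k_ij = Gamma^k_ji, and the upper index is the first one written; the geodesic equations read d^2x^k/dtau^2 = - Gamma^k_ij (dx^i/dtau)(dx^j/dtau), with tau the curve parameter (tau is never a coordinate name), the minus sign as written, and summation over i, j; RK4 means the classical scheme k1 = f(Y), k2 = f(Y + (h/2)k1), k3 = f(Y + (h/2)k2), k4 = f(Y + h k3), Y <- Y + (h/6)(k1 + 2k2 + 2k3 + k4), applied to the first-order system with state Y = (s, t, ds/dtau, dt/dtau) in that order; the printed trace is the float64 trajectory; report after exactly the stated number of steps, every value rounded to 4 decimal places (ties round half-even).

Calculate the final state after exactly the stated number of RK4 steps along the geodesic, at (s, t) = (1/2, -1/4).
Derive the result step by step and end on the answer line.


f(Y) = (ds/dtau, dt/dtau, -Gamma^s_ij Y'^i Y'^j, -Gamma^t_ij Y'^i Y'^j) with the Gammas evaluated at the stage position; h = 0.100000; intermediate values shown to 6 dp
step 0: s = 0.5000, t = -0.2500, ds/dtau = 0.6250, dt/dtau = -0.1250
step 1:
  k1: at (s, t) = (0.500000, -0.250000), (ds/dtau, dt/dtau) = (0.625000, -0.125000); Gamma_sss = -0.527166, Gamma_sst = -2.110503, Gamma_stt = 2.284834, Gamma_tss = 1.646071, Gamma_tst = 0.632072, Gamma_ttt = -0.736875; k1 = (0.625000, -0.125000, -0.159543, -0.532722)
  k2: at (s, t) = (0.531250, -0.256250), (ds/dtau, dt/dtau) = (0.617023, -0.151636); Gamma_sss = -0.531744, Gamma_sst = -2.043777, Gamma_stt = 2.306513, Gamma_tss = 1.749260, Gamma_tst = 0.692696, Gamma_ttt = -0.838343; k2 = (0.617023, -0.151636, -0.233034, -0.517076)
  k3: at (s, t) = (0.530851, -0.257582), (ds/dtau, dt/dtau) = (0.613348, -0.150854); Gamma_sss = -0.529703, Gamma_sst = -2.043864, Gamma_stt = 2.316682, Gamma_tss = 1.748596, Gamma_tst = 0.690902, Gamma_ttt = -0.840601; k3 = (0.613348, -0.150854, -0.231669, -0.510833)
  k4: at (s, t) = (0.561335, -0.265085), (ds/dtau, dt/dtau) = (0.601833, -0.176083); Gamma_sss = -0.527515, Gamma_sst = -1.971649, Gamma_stt = 2.338654, Gamma_tss = 1.849260, Gamma_tst = 0.745916, Gamma_ttt = -0.947352; k4 = (0.601833, -0.176083, -0.299325, -0.482341)
  Y <- Y + (h/6)(k1 + 2k2 + 2k3 + k4): s = 0.5615, t = -0.2651, ds/dtau = 0.6019, dt/dtau = -0.1762
step 2:
  k1: at (s, t) = (0.561460, -0.265101), (ds/dtau, dt/dtau) = (0.601862, -0.176181); Gamma_sss = -0.527520, Gamma_sst = -1.971355, Gamma_stt = 2.338622, Gamma_tss = 1.849665, Gamma_tst = 0.746147, Gamma_ttt = -0.947757; k1 = (0.601862, -0.176181, -0.299575, -0.482363)
  k2: at (s, t) = (0.591553, -0.273910), (ds/dtau, dt/dtau) = (0.586883, -0.200299); Gamma_sss = -0.518137, Gamma_sst = -1.892960, Gamma_stt = 2.359465, Gamma_tss = 1.947913, Gamma_tst = 0.794967, Gamma_ttt = -1.059853; k2 = (0.586883, -0.200299, -0.361242, -0.441502)
  k3: at (s, t) = (0.590804, -0.275116), (ds/dtau, dt/dtau) = (0.583800, -0.198256); Gamma_sss = -0.515890, Gamma_sst = -1.893209, Gamma_stt = 2.367809, Gamma_tss = 1.945664, Gamma_tst = 0.792225, Gamma_ttt = -1.060700; k3 = (0.583800, -0.198256, -0.355489, -0.438047)
  k4: at (s, t) = (0.619840, -0.284927), (ds/dtau, dt/dtau) = (0.566313, -0.219986); Gamma_sss = -0.499160, Gamma_sst = -1.810407, Gamma_stt = 2.384073, Gamma_tss = 2.037727, Gamma_tst = 0.832503, Gamma_ttt = -1.173809; k4 = (0.566313, -0.219986, -0.406373, -0.389287)
  Y <- Y + (h/6)(k1 + 2k2 + 2k3 + k4): s = 0.6200, t = -0.2850, ds/dtau = 0.5662, dt/dtau = -0.2200

Answer: s = 0.6200, t = -0.2850, ds/dtau = 0.5662, dt/dtau = -0.2200
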